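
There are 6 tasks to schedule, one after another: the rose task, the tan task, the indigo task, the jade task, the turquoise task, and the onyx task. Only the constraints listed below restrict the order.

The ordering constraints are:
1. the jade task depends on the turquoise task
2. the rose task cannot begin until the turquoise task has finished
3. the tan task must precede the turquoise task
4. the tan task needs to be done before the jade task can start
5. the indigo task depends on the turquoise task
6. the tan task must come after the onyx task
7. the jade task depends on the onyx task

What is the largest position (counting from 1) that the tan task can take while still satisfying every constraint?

Following every chain forward from the tan task, the tasks that must come later are the rose task, the indigo task, the jade task, the turquoise task — 4 of them.
So at least 4 tasks follow the tan task, putting the tan task no later than position 2. That position is achievable by scheduling everything else first.

2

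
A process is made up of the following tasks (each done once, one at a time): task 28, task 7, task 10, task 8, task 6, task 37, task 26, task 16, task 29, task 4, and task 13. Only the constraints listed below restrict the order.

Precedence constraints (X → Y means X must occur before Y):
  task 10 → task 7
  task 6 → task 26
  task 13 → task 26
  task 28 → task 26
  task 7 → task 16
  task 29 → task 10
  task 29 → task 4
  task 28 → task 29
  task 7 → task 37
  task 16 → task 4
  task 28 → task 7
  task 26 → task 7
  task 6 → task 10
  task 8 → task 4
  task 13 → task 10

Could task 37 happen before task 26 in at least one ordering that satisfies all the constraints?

Following task 26 → task 7 → task 37, task 26 must precede task 37 in every valid ordering.
Hence task 37 can never be scheduled before task 26.

No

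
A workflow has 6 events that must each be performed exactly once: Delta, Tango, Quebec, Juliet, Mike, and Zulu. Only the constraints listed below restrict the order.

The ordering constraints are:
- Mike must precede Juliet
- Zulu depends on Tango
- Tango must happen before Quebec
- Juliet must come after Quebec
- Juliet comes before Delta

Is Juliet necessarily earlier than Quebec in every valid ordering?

No

There is a chain Quebec → Juliet, which puts Quebec before Juliet.
So Juliet does not have to come before Quebec — it cannot.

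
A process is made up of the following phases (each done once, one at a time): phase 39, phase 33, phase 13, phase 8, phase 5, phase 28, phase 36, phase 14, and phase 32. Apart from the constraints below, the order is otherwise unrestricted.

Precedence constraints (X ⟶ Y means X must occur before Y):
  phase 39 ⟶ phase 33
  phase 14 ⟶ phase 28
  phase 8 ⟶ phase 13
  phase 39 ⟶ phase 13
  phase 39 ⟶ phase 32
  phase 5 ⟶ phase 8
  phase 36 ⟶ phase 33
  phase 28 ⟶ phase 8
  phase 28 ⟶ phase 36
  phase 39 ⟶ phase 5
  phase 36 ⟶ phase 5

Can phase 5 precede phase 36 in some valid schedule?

No

The constraints give a chain phase 36 → phase 5, which forces phase 36 before phase 5.
So no valid ordering can have phase 5 before phase 36.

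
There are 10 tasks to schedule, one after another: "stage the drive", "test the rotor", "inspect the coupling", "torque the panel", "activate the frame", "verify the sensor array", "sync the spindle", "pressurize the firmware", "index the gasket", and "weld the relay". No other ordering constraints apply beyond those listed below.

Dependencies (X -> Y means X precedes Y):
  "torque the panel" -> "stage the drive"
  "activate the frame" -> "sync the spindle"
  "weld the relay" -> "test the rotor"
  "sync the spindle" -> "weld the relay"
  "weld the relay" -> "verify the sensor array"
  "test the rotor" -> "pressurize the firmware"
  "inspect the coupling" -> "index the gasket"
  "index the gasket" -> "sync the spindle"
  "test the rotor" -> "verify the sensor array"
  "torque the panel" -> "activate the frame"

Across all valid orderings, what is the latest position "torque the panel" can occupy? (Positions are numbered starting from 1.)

Every task that must follow "torque the panel" has to come after it. Tracing all chains starting from "torque the panel", those tasks are: "stage the drive", "test the rotor", "activate the frame", "verify the sensor array", "sync the spindle", "pressurize the firmware", "weld the relay" — 7 in total.
With 7 mandatory successors out of 10 tasks total, the latest slot for "torque the panel" is 10−7 = 3, and it's reachable by doing all non-successors before "torque the panel".

3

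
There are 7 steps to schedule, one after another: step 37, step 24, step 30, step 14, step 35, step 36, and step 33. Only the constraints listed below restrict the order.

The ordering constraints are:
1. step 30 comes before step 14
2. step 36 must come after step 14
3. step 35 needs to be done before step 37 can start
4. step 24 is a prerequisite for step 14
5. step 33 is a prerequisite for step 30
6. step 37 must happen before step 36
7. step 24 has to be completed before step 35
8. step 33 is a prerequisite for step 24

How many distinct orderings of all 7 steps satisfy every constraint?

Only step 33 has no prerequisites, so it must go first.
Counting all ways to extend the partial order to a total order gives 9.

9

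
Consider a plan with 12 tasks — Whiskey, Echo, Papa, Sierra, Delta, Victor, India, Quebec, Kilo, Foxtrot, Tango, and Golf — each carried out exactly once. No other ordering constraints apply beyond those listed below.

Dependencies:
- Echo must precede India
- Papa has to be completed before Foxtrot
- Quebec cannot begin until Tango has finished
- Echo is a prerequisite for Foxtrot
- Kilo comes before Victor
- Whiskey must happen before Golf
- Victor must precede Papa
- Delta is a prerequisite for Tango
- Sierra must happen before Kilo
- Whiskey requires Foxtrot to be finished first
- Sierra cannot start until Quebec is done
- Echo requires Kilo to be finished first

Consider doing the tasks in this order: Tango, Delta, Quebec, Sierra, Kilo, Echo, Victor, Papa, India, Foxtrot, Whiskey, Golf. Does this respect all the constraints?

No

The sequence places Tango ahead of Delta.
That contradicts the constraint that Delta must precede Tango.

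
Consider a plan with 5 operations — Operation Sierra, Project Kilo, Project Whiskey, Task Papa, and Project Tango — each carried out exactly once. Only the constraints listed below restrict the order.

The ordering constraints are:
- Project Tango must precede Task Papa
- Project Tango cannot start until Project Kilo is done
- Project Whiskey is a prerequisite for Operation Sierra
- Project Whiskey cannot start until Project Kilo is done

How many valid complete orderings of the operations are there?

Project Kilo is the only operation with nothing required before it, so every ordering starts there.
Enumerating by repeatedly choosing an available operation (one whose prerequisites are all placed) gives 6 distinct complete orderings.

6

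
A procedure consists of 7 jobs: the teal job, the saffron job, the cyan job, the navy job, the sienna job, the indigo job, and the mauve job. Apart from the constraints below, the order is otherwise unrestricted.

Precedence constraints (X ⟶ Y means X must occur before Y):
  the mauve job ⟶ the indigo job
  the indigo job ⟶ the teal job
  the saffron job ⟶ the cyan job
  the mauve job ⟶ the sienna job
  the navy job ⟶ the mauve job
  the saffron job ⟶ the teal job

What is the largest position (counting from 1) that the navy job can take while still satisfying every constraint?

3

The jobs that are forced after the navy job, directly or by a chain of constraints, are the teal job, the sienna job, the indigo job, the mauve job. That's 4 jobs.
With 4 mandatory successors out of 7 jobs total, the latest slot for the navy job is 7−4 = 3, and it's reachable by doing all non-successors before the navy job.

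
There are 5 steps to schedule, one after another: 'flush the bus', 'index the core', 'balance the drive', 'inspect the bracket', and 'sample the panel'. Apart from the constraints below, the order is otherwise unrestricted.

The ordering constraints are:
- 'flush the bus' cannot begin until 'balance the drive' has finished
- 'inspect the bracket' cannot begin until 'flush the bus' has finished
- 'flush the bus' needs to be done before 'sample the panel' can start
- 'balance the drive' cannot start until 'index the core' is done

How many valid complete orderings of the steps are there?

2

'index the core' is the only step with nothing required before it, so every ordering starts there.
Enumerating by repeatedly choosing an available step (one whose prerequisites are all placed) gives 2 distinct complete orderings.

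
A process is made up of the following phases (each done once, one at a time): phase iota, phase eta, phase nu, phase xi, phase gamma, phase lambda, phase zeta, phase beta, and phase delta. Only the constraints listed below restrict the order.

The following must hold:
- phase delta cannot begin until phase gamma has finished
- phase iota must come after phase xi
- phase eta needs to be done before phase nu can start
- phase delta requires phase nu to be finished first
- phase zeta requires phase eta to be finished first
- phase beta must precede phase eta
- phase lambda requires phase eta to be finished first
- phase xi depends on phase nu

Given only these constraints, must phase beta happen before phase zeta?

Chaining the stated constraints: phase beta → phase eta → phase zeta.
Hence phase beta necessarily comes before phase zeta.

Yes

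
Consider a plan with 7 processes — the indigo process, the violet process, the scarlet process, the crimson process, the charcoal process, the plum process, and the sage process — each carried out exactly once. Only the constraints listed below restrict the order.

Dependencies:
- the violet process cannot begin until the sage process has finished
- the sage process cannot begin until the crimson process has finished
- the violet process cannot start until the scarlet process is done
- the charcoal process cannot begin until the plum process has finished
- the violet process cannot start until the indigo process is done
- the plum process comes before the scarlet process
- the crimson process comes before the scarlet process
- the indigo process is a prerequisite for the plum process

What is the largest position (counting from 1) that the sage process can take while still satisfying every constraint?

The only process forced after the sage process (directly or by a chain) is the violet process.
So at least 1 process follows the sage process, putting the sage process no later than position 6. That position is achievable by scheduling everything else first.

6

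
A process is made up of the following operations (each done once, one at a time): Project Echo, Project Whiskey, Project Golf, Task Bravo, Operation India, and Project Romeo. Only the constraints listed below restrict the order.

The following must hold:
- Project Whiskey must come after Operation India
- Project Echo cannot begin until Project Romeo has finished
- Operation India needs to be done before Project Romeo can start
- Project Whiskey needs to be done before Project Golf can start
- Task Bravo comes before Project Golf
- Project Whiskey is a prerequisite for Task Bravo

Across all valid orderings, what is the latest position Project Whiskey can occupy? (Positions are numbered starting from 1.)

Every operation that must follow Project Whiskey has to come after it. Tracing all chains starting from Project Whiskey, those operations are: Project Golf, Task Bravo — 2 in total.
With 2 mandatory successors out of 6 operations total, the latest slot for Project Whiskey is 6−2 = 4, and it's reachable by doing all non-successors before Project Whiskey.

4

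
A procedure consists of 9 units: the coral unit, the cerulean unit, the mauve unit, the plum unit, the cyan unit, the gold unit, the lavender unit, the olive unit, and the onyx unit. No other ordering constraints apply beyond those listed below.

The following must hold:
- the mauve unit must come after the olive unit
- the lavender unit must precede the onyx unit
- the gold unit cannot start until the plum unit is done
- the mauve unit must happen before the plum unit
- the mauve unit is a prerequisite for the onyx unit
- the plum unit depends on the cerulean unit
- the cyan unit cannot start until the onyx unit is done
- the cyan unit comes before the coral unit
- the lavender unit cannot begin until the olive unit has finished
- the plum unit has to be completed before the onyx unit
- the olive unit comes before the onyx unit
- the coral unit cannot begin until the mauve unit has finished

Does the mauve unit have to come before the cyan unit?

Yes

Following the dependencies: the mauve unit → the onyx unit → the cyan unit.
Hence the mauve unit necessarily comes before the cyan unit.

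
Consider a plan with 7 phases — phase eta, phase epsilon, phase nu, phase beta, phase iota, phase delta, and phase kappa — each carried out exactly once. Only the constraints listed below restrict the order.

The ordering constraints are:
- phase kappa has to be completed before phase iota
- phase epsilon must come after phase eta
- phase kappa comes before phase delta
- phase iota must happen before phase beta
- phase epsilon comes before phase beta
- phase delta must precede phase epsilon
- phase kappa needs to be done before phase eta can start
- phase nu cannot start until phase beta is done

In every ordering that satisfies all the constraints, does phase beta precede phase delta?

No

The constraints actually force phase delta before phase beta (via phase delta → phase epsilon → phase beta), not the other way around.
So phase beta never precedes phase delta.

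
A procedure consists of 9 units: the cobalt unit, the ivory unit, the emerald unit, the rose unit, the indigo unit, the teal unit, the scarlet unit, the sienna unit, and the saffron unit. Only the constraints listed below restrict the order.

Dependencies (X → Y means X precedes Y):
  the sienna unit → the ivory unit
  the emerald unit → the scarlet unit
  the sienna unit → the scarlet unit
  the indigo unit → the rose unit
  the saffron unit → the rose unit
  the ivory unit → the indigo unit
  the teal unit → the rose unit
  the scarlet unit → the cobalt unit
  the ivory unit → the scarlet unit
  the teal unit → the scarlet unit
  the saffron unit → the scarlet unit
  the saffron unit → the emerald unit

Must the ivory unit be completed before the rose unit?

Tracing the constraints gives a chain: the ivory unit → the indigo unit → the rose unit.
That forces the ivory unit before the rose unit in every valid schedule.

Yes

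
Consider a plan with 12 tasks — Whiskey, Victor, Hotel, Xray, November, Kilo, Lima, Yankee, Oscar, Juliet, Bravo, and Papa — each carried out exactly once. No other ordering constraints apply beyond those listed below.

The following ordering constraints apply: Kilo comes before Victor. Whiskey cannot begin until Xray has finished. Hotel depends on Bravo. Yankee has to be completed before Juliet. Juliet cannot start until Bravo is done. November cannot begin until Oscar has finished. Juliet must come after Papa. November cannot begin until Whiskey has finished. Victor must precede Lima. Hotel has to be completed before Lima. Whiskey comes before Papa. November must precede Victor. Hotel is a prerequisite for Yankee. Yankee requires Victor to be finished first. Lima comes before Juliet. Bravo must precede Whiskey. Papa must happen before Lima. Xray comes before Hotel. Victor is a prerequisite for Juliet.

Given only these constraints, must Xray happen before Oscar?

No chain of constraints connects Xray to Oscar in either direction.
So Xray can come before Oscar or after — it is not forced.

No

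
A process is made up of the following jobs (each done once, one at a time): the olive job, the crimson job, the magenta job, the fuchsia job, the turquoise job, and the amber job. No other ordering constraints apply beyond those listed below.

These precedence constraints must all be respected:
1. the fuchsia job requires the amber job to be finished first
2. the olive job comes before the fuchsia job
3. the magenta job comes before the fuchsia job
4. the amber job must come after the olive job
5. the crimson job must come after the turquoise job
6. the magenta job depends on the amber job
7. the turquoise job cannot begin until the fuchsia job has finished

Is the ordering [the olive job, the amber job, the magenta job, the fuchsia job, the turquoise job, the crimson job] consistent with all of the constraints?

Yes

Going through the constraints one by one, each required predecessor appears earlier in the sequence than its dependent — e.g. the olive job (position 1) is before the fuchsia job (position 4), as required.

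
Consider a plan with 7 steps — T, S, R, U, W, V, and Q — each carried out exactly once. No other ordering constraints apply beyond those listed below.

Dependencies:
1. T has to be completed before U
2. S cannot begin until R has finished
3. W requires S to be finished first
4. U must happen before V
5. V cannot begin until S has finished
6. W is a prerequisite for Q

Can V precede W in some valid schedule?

Yes

Nothing in the constraints forces W before V — there is no chain from W to V.
That means at least one valid schedule has V before W.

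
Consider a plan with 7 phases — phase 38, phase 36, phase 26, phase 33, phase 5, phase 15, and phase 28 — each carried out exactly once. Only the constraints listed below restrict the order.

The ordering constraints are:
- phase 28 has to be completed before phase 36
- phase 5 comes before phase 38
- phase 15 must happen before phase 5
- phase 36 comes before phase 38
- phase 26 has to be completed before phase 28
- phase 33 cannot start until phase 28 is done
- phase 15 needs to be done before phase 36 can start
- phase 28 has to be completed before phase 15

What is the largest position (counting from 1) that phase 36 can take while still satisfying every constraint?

The only phase forced after phase 36 (directly or by a chain) is phase 38.
With 1 mandatory successor out of 7 phases total, the latest slot for phase 36 is 7−1 = 6, and it's reachable by doing all non-successors before phase 36.

6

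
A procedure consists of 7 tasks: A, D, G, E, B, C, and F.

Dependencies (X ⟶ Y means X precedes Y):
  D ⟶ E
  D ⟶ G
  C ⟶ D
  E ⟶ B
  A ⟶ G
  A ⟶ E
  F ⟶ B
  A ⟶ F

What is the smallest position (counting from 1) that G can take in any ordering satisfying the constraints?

4

The tasks that are forced before G, directly or transitively, are A, D, C. That's 3 tasks.
So at minimum 3 tasks come before G, putting G no earlier than position 4. That position is achievable by scheduling exactly those predecessors first.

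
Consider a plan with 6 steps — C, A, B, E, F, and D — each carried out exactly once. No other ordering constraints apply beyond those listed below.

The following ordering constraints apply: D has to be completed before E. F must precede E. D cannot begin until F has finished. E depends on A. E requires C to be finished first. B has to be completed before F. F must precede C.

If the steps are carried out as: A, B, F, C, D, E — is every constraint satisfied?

Yes

Checking each listed constraint against this order: for instance, A is in position 1 and E in position 6, so that constraint holds — and the remaining constraints check out the same way.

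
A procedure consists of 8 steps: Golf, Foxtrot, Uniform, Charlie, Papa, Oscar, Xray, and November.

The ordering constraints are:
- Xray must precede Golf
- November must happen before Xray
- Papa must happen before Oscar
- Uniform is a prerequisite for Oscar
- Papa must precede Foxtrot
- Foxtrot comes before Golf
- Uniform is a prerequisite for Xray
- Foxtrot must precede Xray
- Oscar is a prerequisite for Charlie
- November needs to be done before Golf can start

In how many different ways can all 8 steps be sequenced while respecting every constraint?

3 steps have no prerequisites (Uniform, Papa, November), so any of them could come first.
Counting all ways to extend the partial order to a total order gives 128.

128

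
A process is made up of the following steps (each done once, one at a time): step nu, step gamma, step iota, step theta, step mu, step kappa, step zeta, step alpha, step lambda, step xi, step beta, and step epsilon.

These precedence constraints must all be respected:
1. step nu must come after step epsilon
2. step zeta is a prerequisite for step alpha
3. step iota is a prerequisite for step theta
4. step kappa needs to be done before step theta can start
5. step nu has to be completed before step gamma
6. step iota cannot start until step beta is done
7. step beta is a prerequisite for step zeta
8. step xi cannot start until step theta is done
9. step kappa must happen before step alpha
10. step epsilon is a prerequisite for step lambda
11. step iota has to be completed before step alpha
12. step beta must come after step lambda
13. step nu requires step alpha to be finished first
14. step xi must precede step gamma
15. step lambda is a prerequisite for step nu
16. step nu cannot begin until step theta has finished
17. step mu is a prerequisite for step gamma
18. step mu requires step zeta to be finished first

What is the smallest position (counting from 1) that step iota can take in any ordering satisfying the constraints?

The steps that are forced before step iota, directly or transitively, are step lambda, step beta, step epsilon. That's 3 steps.
So at minimum 3 steps come before step iota, putting step iota no earlier than position 4. That position is achievable by scheduling exactly those predecessors first.

4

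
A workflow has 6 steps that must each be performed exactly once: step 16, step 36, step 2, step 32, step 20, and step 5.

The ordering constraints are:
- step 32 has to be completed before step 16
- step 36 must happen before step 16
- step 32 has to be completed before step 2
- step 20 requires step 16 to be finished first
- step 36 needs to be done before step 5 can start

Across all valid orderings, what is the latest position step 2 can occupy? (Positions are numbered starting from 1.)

Step 2 has no required successors, so nothing stops it from going last (position 6).

6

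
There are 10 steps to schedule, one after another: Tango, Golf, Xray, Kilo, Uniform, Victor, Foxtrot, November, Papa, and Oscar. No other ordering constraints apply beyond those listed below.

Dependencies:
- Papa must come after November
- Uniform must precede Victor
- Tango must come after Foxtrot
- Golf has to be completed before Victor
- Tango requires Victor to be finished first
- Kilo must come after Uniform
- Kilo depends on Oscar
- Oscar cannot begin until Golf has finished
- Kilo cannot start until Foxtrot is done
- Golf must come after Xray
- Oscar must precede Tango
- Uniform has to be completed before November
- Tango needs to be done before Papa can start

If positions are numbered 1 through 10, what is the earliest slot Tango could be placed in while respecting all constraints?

Every step that must precede Tango has to come before it. Tracing all chains that end at Tango, those steps are: Golf, Xray, Uniform, Victor, Foxtrot, Oscar — 6 in total.
So at minimum 6 steps come before Tango, putting Tango no earlier than position 7. That position is achievable by scheduling exactly those predecessors first.

7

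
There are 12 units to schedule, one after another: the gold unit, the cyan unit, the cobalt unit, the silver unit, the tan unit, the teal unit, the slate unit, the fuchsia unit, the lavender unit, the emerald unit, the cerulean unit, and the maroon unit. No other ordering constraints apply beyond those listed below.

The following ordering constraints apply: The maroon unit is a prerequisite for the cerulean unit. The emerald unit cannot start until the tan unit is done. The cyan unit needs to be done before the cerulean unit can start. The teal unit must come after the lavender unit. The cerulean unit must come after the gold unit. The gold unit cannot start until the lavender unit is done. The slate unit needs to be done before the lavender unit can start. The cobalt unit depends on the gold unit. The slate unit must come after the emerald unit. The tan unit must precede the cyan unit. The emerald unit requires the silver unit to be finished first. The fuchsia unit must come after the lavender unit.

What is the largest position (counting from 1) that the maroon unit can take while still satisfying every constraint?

Following the constraints forward from the maroon unit, its only required successor is the cerulean unit.
With 1 mandatory successor out of 12 units total, the latest slot for the maroon unit is 12−1 = 11, and it's reachable by doing all non-successors before the maroon unit.

11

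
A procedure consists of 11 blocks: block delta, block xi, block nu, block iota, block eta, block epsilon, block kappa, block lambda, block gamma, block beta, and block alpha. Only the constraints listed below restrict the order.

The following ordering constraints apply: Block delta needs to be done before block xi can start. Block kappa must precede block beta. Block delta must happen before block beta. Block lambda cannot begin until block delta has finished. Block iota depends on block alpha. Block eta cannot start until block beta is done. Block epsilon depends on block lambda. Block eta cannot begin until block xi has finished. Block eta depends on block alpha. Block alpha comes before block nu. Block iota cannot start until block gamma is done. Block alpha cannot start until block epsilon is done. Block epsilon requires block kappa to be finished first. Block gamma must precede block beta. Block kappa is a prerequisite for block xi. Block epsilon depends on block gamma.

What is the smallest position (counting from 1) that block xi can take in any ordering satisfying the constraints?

Every block that must precede block xi has to come before it. Tracing all chains that end at block xi, those blocks are: block delta, block kappa — 2 in total.
So at minimum 2 blocks come before block xi, putting block xi no earlier than position 3. That position is achievable by scheduling exactly those predecessors first.

3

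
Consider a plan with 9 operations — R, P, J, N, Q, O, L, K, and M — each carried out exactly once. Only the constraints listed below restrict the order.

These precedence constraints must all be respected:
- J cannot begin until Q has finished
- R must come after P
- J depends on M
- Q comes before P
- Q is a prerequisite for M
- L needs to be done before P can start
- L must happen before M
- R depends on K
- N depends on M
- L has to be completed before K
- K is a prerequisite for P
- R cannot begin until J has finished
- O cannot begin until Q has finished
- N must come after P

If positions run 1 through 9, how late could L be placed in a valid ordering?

Every operation that must follow L has to come after it. Tracing all chains starting from L, those operations are: R, P, J, N, K, M — 6 in total.
So at least 6 operations follow L, putting L no later than position 3. That position is achievable by scheduling everything else first.

3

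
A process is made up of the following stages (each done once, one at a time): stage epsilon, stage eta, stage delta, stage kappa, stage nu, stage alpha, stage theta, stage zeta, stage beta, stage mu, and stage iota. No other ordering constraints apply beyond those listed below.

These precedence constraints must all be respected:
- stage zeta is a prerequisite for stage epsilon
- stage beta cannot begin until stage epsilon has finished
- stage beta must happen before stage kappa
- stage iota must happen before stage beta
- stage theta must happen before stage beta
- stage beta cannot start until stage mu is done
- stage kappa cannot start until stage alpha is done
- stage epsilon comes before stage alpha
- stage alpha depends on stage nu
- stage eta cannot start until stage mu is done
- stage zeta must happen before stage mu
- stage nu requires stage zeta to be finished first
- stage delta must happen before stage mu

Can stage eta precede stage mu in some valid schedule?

No

The constraints give a chain stage mu → stage eta, which forces stage mu before stage eta.
So no valid ordering can have stage eta before stage mu.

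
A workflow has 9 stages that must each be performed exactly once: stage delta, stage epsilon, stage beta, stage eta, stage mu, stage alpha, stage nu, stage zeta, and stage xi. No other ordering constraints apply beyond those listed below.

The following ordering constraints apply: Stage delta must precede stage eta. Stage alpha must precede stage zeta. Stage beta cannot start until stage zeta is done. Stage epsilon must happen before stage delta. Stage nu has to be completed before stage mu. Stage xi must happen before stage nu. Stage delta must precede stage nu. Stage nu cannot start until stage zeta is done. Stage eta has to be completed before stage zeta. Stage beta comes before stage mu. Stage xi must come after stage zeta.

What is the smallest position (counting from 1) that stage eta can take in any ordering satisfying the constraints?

3

Working backwards through the constraints from stage eta, its full set of required predecessors is stage delta, stage epsilon — 2 of them.
With 2 mandatory predecessors, the earliest stage eta can sit is position 2+1 = 3, and placing just those 2 first achieves it.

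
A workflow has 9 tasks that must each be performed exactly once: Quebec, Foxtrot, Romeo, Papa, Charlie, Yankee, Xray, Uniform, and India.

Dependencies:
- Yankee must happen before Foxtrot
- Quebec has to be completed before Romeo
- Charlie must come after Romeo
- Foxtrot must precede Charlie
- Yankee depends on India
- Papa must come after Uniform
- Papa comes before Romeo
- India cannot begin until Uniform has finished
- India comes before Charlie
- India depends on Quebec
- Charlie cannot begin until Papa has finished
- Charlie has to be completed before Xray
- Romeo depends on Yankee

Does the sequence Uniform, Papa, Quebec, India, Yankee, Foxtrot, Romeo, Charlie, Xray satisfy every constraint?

Yes

Every stated constraint is respected: Papa sits at position 2, ahead of Charlie at position 8, and each of the other listed pairs likewise has the predecessor earlier in the sequence.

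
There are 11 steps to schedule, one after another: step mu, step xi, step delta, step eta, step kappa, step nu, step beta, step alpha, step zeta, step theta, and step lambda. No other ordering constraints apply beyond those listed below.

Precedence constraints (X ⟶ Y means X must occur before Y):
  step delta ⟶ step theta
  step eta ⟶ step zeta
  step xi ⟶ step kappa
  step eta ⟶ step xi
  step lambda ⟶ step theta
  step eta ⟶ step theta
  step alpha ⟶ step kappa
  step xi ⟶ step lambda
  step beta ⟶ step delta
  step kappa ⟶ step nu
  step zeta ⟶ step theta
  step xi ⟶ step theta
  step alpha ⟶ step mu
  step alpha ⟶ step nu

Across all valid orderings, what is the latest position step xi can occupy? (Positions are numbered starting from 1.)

7

The steps that are forced after step xi, directly or by a chain of constraints, are step kappa, step nu, step theta, step lambda. That's 4 steps.
With 4 mandatory successors out of 11 steps total, the latest slot for step xi is 11−4 = 7, and it's reachable by doing all non-successors before step xi.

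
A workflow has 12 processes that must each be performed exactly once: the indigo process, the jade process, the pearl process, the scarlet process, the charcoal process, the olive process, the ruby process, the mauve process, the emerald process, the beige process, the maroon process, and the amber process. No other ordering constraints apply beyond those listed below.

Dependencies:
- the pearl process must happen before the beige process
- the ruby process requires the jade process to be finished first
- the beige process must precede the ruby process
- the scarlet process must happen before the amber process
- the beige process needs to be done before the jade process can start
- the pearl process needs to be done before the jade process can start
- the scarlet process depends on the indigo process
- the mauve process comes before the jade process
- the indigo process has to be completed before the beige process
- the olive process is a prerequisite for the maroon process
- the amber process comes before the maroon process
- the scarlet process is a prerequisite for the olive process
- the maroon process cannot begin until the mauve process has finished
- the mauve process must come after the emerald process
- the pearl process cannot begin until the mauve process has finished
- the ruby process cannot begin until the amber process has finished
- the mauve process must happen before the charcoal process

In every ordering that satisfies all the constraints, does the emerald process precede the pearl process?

Yes

Following the dependencies: the emerald process → the mauve process → the pearl process.
Hence the emerald process necessarily comes before the pearl process.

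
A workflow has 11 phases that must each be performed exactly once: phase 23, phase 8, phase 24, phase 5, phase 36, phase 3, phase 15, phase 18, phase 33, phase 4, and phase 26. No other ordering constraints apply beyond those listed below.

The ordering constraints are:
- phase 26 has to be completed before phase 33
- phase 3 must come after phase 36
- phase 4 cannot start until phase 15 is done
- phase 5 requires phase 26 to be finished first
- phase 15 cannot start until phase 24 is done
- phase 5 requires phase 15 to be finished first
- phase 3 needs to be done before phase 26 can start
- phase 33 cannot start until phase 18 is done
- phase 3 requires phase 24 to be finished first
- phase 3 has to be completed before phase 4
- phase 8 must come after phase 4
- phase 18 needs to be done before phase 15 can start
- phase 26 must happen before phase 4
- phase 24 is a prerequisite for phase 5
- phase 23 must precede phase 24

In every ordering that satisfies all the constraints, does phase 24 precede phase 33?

Tracing the constraints gives a chain: phase 24 → phase 3 → phase 26 → phase 33.
So phase 24 must precede phase 33 in any valid ordering.

Yes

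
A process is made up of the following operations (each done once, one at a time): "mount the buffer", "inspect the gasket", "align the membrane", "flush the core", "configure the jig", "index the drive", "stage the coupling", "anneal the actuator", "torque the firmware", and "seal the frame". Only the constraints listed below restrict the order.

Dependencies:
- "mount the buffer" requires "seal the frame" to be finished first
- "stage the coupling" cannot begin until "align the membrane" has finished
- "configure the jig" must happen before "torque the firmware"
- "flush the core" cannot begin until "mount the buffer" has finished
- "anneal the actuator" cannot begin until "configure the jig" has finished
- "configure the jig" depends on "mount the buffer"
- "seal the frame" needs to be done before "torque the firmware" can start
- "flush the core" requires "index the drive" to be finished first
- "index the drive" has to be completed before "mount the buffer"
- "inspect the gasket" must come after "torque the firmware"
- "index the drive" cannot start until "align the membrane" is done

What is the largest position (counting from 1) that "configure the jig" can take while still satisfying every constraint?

Every operation that must follow "configure the jig" has to come after it. Tracing all chains starting from "configure the jig", those operations are: "inspect the gasket", "anneal the actuator", "torque the firmware" — 3 in total.
With 3 mandatory successors out of 10 operations total, the latest slot for "configure the jig" is 10−3 = 7, and it's reachable by doing all non-successors before "configure the jig".

7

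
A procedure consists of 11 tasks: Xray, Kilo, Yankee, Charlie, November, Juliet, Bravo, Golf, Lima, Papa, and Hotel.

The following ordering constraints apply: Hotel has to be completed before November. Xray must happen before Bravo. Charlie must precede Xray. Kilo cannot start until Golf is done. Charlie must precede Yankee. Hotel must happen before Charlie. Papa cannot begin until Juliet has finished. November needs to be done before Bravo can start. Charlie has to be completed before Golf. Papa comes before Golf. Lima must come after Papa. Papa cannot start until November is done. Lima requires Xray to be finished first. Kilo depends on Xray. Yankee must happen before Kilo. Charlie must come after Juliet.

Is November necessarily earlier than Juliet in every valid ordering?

No

Nothing in the constraints links November and Juliet; they are unordered relative to each other.
A valid ordering placing Juliet before November exists, so the answer is no.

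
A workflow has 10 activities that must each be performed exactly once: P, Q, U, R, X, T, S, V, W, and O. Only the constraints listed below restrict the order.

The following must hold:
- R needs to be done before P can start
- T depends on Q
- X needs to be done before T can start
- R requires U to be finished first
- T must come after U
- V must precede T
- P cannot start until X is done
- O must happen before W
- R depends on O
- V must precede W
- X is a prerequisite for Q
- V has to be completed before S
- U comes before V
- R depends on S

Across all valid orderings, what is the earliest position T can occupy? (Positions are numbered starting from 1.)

The activities that are forced before T, directly or transitively, are Q, U, X, V. That's 4 activities.
So at minimum 4 activities come before T, putting T no earlier than position 5. That position is achievable by scheduling exactly those predecessors first.

5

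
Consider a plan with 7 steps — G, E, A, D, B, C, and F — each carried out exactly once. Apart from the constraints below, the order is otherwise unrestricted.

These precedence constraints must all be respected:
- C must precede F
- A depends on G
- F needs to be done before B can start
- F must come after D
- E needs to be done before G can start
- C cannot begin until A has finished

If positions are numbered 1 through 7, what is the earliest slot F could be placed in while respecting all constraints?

6

Working backwards through the constraints from F, its full set of required predecessors is G, E, A, D, C — 5 of them.
With 5 mandatory predecessors, the earliest F can sit is position 5+1 = 6, and placing just those 5 first achieves it.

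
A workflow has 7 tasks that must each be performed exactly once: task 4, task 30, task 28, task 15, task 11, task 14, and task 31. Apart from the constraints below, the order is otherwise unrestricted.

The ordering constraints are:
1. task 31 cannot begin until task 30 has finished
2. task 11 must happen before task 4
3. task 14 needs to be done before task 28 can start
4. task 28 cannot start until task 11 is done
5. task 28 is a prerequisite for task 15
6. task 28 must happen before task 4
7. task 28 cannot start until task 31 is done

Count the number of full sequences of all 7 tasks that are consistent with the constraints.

24

3 tasks have no prerequisites (task 30, task 11, task 14), so any of them could come first.
Systematically extending each partial ordering one task at a time and counting, there are 24 complete orderings.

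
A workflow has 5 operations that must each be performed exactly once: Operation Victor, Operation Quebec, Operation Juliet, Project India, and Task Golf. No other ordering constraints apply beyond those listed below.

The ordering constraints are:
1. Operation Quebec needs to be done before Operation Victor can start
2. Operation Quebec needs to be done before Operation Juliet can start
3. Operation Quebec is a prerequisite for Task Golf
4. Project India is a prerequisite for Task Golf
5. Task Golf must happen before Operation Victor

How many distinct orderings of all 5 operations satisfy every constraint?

7

The operations with no prerequisites are Operation Quebec, Project India; any of them can be placed first.
Counting all ways to extend the partial order to a total order gives 7.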